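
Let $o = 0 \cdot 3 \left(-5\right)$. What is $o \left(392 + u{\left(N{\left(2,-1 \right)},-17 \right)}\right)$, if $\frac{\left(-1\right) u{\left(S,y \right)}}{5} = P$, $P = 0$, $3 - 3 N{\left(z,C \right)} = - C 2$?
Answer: $0$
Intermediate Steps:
$N{\left(z,C \right)} = 1 + \frac{2 C}{3}$ ($N{\left(z,C \right)} = 1 - \frac{- C 2}{3} = 1 - \frac{\left(-2\right) C}{3} = 1 + \frac{2 C}{3}$)
$u{\left(S,y \right)} = 0$ ($u{\left(S,y \right)} = \left(-5\right) 0 = 0$)
$o = 0$ ($o = 0 \left(-5\right) = 0$)
$o \left(392 + u{\left(N{\left(2,-1 \right)},-17 \right)}\right) = 0 \left(392 + 0\right) = 0 \cdot 392 = 0$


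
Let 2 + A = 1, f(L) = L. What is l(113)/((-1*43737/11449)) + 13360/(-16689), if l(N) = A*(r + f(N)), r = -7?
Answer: 6556447982/243308931 ≈ 26.947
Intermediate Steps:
A = -1 (A = -2 + 1 = -1)
l(N) = 7 - N (l(N) = -(-7 + N) = 7 - N)
l(113)/((-1*43737/11449)) + 13360/(-16689) = (7 - 1*113)/((-1*43737/11449)) + 13360/(-16689) = (7 - 113)/((-43737*1/11449)) + 13360*(-1/16689) = -106/(-43737/11449) - 13360/16689 = -106*(-11449/43737) - 13360/16689 = 1213594/43737 - 13360/16689 = 6556447982/243308931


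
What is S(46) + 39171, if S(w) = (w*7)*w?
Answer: 53983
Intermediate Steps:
S(w) = 7*w**2 (S(w) = (7*w)*w = 7*w**2)
S(46) + 39171 = 7*46**2 + 39171 = 7*2116 + 39171 = 14812 + 39171 = 53983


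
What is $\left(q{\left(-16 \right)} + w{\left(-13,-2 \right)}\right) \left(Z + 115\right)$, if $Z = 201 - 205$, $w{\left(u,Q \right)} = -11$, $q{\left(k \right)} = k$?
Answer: $-2997$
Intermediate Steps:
$Z = -4$
$\left(q{\left(-16 \right)} + w{\left(-13,-2 \right)}\right) \left(Z + 115\right) = \left(-16 - 11\right) \left(-4 + 115\right) = \left(-27\right) 111 = -2997$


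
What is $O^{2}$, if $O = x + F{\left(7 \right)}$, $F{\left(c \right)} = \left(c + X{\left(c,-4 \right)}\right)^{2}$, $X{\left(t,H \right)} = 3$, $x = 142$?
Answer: $58564$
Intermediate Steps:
$F{\left(c \right)} = \left(3 + c\right)^{2}$ ($F{\left(c \right)} = \left(c + 3\right)^{2} = \left(3 + c\right)^{2}$)
$O = 242$ ($O = 142 + \left(3 + 7\right)^{2} = 142 + 10^{2} = 142 + 100 = 242$)
$O^{2} = 242^{2} = 58564$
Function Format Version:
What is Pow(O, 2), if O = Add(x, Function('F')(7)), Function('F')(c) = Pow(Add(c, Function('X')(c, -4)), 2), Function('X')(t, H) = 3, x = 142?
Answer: 58564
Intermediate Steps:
Function('F')(c) = Pow(Add(3, c), 2) (Function('F')(c) = Pow(Add(c, 3), 2) = Pow(Add(3, c), 2))
O = 242 (O = Add(142, Pow(Add(3, 7), 2)) = Add(142, Pow(10, 2)) = Add(142, 100) = 242)
Pow(O, 2) = Pow(242, 2) = 58564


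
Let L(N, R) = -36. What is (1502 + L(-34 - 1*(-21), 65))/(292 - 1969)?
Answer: -1466/1677 ≈ -0.87418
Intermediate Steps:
(1502 + L(-34 - 1*(-21), 65))/(292 - 1969) = (1502 - 36)/(292 - 1969) = 1466/(-1677) = 1466*(-1/1677) = -1466/1677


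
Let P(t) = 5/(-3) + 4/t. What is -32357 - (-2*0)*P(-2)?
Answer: -32357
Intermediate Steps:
P(t) = -5/3 + 4/t (P(t) = 5*(-⅓) + 4/t = -5/3 + 4/t)
-32357 - (-2*0)*P(-2) = -32357 - (-2*0)*(-5/3 + 4/(-2)) = -32357 - 0*(-5/3 + 4*(-½)) = -32357 - 0*(-5/3 - 2) = -32357 - 0*(-11)/3 = -32357 - 1*0 = -32357 + 0 = -32357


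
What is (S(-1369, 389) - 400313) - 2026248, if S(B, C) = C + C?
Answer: -2425783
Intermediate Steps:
S(B, C) = 2*C
(S(-1369, 389) - 400313) - 2026248 = (2*389 - 400313) - 2026248 = (778 - 400313) - 2026248 = -399535 - 2026248 = -2425783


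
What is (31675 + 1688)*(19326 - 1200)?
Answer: 604737738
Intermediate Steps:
(31675 + 1688)*(19326 - 1200) = 33363*18126 = 604737738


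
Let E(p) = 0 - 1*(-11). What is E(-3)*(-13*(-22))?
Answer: 3146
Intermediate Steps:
E(p) = 11 (E(p) = 0 + 11 = 11)
E(-3)*(-13*(-22)) = 11*(-13*(-22)) = 11*286 = 3146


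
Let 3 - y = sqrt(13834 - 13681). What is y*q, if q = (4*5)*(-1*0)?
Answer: 0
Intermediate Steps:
y = 3 - 3*sqrt(17) (y = 3 - sqrt(13834 - 13681) = 3 - sqrt(153) = 3 - 3*sqrt(17) ≈ -9.3693)
q = 0 (q = 20*0 = 0)
y*q = (3 - 3*sqrt(17))*0 = 0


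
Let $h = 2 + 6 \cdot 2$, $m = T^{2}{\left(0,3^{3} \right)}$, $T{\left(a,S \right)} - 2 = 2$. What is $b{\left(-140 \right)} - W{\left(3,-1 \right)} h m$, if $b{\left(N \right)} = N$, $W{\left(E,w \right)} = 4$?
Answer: $-1036$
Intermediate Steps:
$T{\left(a,S \right)} = 4$ ($T{\left(a,S \right)} = 2 + 2 = 4$)
$m = 16$ ($m = 4^{2} = 16$)
$h = 14$ ($h = 2 + 12 = 14$)
$b{\left(-140 \right)} - W{\left(3,-1 \right)} h m = -140 - 4 \cdot 14 \cdot 16 = -140 - 56 \cdot 16 = -140 - 896 = -1036$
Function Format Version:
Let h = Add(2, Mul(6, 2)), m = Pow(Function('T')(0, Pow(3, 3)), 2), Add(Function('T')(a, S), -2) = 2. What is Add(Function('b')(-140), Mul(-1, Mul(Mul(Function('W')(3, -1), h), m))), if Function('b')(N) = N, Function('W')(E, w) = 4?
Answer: -1036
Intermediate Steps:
Function('T')(a, S) = 4 (Function('T')(a, S) = Add(2, 2) = 4)
m = 16 (m = Pow(4, 2) = 16)
h = 14 (h = Add(2, 12) = 14)
Add(Function('b')(-140), Mul(-1, Mul(Mul(Function('W')(3, -1), h), m))) = Add(-140, Mul(-1, Mul(Mul(4, 14), 16))) = Add(-140, Mul(-1, Mul(56, 16))) = Add(-140, Mul(-1, 896)) = Add(-140, -896) = -1036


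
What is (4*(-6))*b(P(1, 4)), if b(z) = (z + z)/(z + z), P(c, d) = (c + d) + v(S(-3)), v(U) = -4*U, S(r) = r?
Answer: -24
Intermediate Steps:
P(c, d) = 12 + c + d (P(c, d) = (c + d) - 4*(-3) = (c + d) + 12 = 12 + c + d)
b(z) = 1 (b(z) = (2*z)/((2*z)) = (2*z)*(1/(2*z)) = 1)
(4*(-6))*b(P(1, 4)) = (4*(-6))*1 = -24*1 = -24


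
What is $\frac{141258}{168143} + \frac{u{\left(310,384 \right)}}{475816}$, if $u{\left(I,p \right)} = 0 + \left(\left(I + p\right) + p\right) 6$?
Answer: $\frac{1552281033}{1818298402} \approx 0.8537$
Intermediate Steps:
$u{\left(I,p \right)} = 6 I + 12 p$ ($u{\left(I,p \right)} = 0 + \left(I + 2 p\right) 6 = 0 + \left(6 I + 12 p\right) = 6 I + 12 p$)
$\frac{141258}{168143} + \frac{u{\left(310,384 \right)}}{475816} = \frac{141258}{168143} + \frac{6 \cdot 310 + 12 \cdot 384}{475816} = 141258 \cdot \frac{1}{168143} + \left(1860 + 4608\right) \frac{1}{475816} = \frac{141258}{168143} + 6468 \cdot \frac{1}{475816} = \frac{141258}{168143} + \frac{147}{10814} = \frac{1552281033}{1818298402}$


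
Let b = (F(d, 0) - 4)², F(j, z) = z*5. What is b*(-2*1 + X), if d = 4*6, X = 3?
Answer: 16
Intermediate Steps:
d = 24
F(j, z) = 5*z
b = 16 (b = (5*0 - 4)² = (0 - 4)² = (-4)² = 16)
b*(-2*1 + X) = 16*(-2*1 + 3) = 16*(-2 + 3) = 16*1 = 16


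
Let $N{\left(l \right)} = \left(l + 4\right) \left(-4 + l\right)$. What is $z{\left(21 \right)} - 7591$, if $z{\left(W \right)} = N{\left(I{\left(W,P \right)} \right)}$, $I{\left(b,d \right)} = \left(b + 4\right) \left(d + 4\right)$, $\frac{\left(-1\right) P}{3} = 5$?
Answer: $68018$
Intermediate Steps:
$P = -15$ ($P = \left(-3\right) 5 = -15$)
$I{\left(b,d \right)} = \left(4 + b\right) \left(4 + d\right)$
$N{\left(l \right)} = \left(-4 + l\right) \left(4 + l\right)$ ($N{\left(l \right)} = \left(4 + l\right) \left(-4 + l\right) = \left(-4 + l\right) \left(4 + l\right)$)
$z{\left(W \right)} = -16 + \left(-44 - 11 W\right)^{2}$ ($z{\left(W \right)} = -16 + \left(16 + 4 W + 4 \left(-15\right) + W \left(-15\right)\right)^{2} = -16 + \left(16 + 4 W - 60 - 15 W\right)^{2} = -16 + \left(-44 - 11 W\right)^{2}$)
$z{\left(21 \right)} - 7591 = \left(-16 + 121 \left(4 + 21\right)^{2}\right) - 7591 = \left(-16 + 121 \cdot 25^{2}\right) - 7591 = \left(-16 + 121 \cdot 625\right) - 7591 = \left(-16 + 75625\right) - 7591 = 75609 - 7591 = 68018$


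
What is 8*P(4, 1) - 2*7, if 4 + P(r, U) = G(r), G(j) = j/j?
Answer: -38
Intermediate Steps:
G(j) = 1
P(r, U) = -3 (P(r, U) = -4 + 1 = -3)
8*P(4, 1) - 2*7 = 8*(-3) - 2*7 = -24 - 14 = -38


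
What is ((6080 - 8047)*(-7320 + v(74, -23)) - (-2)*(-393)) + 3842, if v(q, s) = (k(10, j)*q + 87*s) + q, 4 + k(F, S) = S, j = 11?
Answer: 17172999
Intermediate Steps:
k(F, S) = -4 + S
v(q, s) = 8*q + 87*s (v(q, s) = ((-4 + 11)*q + 87*s) + q = (7*q + 87*s) + q = 8*q + 87*s)
((6080 - 8047)*(-7320 + v(74, -23)) - (-2)*(-393)) + 3842 = ((6080 - 8047)*(-7320 + (8*74 + 87*(-23))) - (-2)*(-393)) + 3842 = (-1967*(-7320 + (592 - 2001)) - 1*786) + 3842 = (-1967*(-7320 - 1409) - 786) + 3842 = (-1967*(-8729) - 786) + 3842 = (17169943 - 786) + 3842 = 17169157 + 3842 = 17172999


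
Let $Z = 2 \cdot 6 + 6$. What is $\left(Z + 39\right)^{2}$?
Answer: $3249$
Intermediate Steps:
$Z = 18$ ($Z = 12 + 6 = 18$)
$\left(Z + 39\right)^{2} = \left(18 + 39\right)^{2} = 57^{2} = 3249$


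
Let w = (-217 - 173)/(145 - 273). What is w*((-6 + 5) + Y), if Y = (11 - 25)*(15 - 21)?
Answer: 16185/64 ≈ 252.89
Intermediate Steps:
Y = 84 (Y = -14*(-6) = 84)
w = 195/64 (w = -390/(-128) = -390*(-1/128) = 195/64 ≈ 3.0469)
w*((-6 + 5) + Y) = 195*((-6 + 5) + 84)/64 = 195*(-1 + 84)/64 = (195/64)*83 = 16185/64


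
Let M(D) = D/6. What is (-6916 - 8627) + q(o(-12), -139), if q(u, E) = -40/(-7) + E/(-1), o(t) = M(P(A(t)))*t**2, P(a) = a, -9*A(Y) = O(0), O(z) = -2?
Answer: -107788/7 ≈ -15398.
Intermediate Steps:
A(Y) = 2/9 (A(Y) = -1/9*(-2) = 2/9)
M(D) = D/6 (M(D) = D*(1/6) = D/6)
o(t) = t**2/27 (o(t) = ((1/6)*(2/9))*t**2 = t**2/27)
q(u, E) = 40/7 - E (q(u, E) = -40*(-1/7) + E*(-1) = 40/7 - E)
(-6916 - 8627) + q(o(-12), -139) = (-6916 - 8627) + (40/7 - 1*(-139)) = -15543 + (40/7 + 139) = -15543 + 1013/7 = -107788/7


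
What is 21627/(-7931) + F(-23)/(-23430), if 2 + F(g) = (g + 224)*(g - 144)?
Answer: -21862261/16893030 ≈ -1.2942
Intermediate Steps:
F(g) = -2 + (-144 + g)*(224 + g) (F(g) = -2 + (g + 224)*(g - 144) = -2 + (224 + g)*(-144 + g) = -2 + (-144 + g)*(224 + g))
21627/(-7931) + F(-23)/(-23430) = 21627/(-7931) + (-32258 + (-23)**2 + 80*(-23))/(-23430) = 21627*(-1/7931) + (-32258 + 529 - 1840)*(-1/23430) = -21627/7931 - 33569*(-1/23430) = -21627/7931 + 33569/23430 = -21862261/16893030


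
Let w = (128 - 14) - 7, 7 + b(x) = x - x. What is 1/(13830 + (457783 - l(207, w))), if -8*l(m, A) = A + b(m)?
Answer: 2/943251 ≈ 2.1203e-6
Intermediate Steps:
b(x) = -7 (b(x) = -7 + (x - x) = -7 + 0 = -7)
w = 107 (w = 114 - 7 = 107)
l(m, A) = 7/8 - A/8 (l(m, A) = -(A - 7)/8 = -(-7 + A)/8 = 7/8 - A/8)
1/(13830 + (457783 - l(207, w))) = 1/(13830 + (457783 - (7/8 - 1/8*107))) = 1/(13830 + (457783 - (7/8 - 107/8))) = 1/(13830 + (457783 - 1*(-25/2))) = 1/(13830 + (457783 + 25/2)) = 1/(13830 + 915591/2) = 1/(943251/2) = 2/943251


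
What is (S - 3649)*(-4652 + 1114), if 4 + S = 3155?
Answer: 1761924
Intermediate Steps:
S = 3151 (S = -4 + 3155 = 3151)
(S - 3649)*(-4652 + 1114) = (3151 - 3649)*(-4652 + 1114) = -498*(-3538) = 1761924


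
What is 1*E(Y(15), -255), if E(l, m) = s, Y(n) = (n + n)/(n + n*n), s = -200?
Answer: -200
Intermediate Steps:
Y(n) = 2*n/(n + n²) (Y(n) = (2*n)/(n + n²) = 2*n/(n + n²))
E(l, m) = -200
1*E(Y(15), -255) = 1*(-200) = -200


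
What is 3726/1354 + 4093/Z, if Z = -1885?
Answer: 740794/1276145 ≈ 0.58049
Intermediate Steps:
3726/1354 + 4093/Z = 3726/1354 + 4093/(-1885) = 3726*(1/1354) + 4093*(-1/1885) = 1863/677 - 4093/1885 = 740794/1276145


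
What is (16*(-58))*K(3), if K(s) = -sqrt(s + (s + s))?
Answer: 2784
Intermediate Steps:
K(s) = -sqrt(3)*sqrt(s) (K(s) = -sqrt(s + 2*s) = -sqrt(3*s) = -sqrt(3)*sqrt(s))
(16*(-58))*K(3) = (16*(-58))*(-sqrt(3)*sqrt(3)) = -928*(-3) = 2784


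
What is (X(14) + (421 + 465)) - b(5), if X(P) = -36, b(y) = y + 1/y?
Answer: 4224/5 ≈ 844.80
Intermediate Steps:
(X(14) + (421 + 465)) - b(5) = (-36 + (421 + 465)) - (5 + 1/5) = (-36 + 886) - (5 + ⅕) = 850 - 1*26/5 = 850 - 26/5 = 4224/5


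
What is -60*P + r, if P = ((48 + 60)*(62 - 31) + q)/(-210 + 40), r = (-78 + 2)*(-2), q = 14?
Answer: 22756/17 ≈ 1338.6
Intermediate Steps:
r = 152 (r = -76*(-2) = 152)
P = -1681/85 (P = ((48 + 60)*(62 - 31) + 14)/(-210 + 40) = (108*31 + 14)/(-170) = (3348 + 14)*(-1/170) = 3362*(-1/170) = -1681/85 ≈ -19.776)
-60*P + r = -60*(-1681/85) + 152 = 20172/17 + 152 = 22756/17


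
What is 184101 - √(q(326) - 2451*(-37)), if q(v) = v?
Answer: 184101 - √91013 ≈ 1.8380e+5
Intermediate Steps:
184101 - √(q(326) - 2451*(-37)) = 184101 - √(326 - 2451*(-37)) = 184101 - √(326 + 90687) = 184101 - √91013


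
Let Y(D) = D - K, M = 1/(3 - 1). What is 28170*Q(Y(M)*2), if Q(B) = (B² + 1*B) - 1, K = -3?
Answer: 1549350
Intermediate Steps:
M = ½ (M = 1/2 = ½ ≈ 0.50000)
Y(D) = 3 + D (Y(D) = D - 1*(-3) = D + 3 = 3 + D)
Q(B) = -1 + B + B² (Q(B) = (B² + B) - 1 = (B + B²) - 1 = -1 + B + B²)
28170*Q(Y(M)*2) = 28170*(-1 + (3 + ½)*2 + ((3 + ½)*2)²) = 28170*(-1 + (7/2)*2 + ((7/2)*2)²) = 28170*(-1 + 7 + 7²) = 28170*(-1 + 7 + 49) = 28170*55 = 1549350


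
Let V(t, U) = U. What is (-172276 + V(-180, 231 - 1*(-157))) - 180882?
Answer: -352770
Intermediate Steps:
(-172276 + V(-180, 231 - 1*(-157))) - 180882 = (-172276 + (231 - 1*(-157))) - 180882 = (-172276 + (231 + 157)) - 180882 = (-172276 + 388) - 180882 = -171888 - 180882 = -352770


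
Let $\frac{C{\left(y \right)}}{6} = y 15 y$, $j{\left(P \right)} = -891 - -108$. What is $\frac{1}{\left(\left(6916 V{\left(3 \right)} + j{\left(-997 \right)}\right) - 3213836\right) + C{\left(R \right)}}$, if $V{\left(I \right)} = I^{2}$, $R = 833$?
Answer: $\frac{1}{59297635} \approx 1.6864 \cdot 10^{-8}$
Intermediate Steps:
$j{\left(P \right)} = -783$ ($j{\left(P \right)} = -891 + 108 = -783$)
$C{\left(y \right)} = 90 y^{2}$ ($C{\left(y \right)} = 6 y 15 y = 6 \cdot 15 y y = 6 \cdot 15 y^{2} = 90 y^{2}$)
$\frac{1}{\left(\left(6916 V{\left(3 \right)} + j{\left(-997 \right)}\right) - 3213836\right) + C{\left(R \right)}} = \frac{1}{\left(\left(6916 \cdot 3^{2} - 783\right) - 3213836\right) + 90 \cdot 833^{2}} = \frac{1}{\left(\left(6916 \cdot 9 - 783\right) - 3213836\right) + 90 \cdot 693889} = \frac{1}{\left(\left(62244 - 783\right) - 3213836\right) + 62450010} = \frac{1}{\left(61461 - 3213836\right) + 62450010} = \frac{1}{-3152375 + 62450010} = \frac{1}{59297635}$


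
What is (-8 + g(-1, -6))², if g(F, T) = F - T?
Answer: 9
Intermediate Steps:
(-8 + g(-1, -6))² = (-8 + (-1 - 1*(-6)))² = (-8 + (-1 + 6))² = (-8 + 5)² = (-3)² = 9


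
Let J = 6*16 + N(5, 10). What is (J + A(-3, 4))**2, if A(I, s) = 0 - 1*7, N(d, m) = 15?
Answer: 10816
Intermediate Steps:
J = 111 (J = 6*16 + 15 = 96 + 15 = 111)
A(I, s) = -7 (A(I, s) = 0 - 7 = -7)
(J + A(-3, 4))**2 = (111 - 7)**2 = 104**2 = 10816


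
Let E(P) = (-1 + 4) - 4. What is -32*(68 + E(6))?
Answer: -2144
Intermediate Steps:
E(P) = -1 (E(P) = 3 - 4 = -1)
-32*(68 + E(6)) = -32*(68 - 1) = -32*67 = -2144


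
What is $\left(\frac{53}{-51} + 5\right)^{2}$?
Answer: $\frac{40804}{2601} \approx 15.688$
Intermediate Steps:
$\left(\frac{53}{-51} + 5\right)^{2} = \left(53 \left(- \frac{1}{51}\right) + 5\right)^{2} = \left(- \frac{53}{51} + 5\right)^{2} = \left(\frac{202}{51}\right)^{2} = \frac{40804}{2601}$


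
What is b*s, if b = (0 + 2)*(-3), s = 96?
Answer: -576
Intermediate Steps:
b = -6 (b = 2*(-3) = -6)
b*s = -6*96 = -576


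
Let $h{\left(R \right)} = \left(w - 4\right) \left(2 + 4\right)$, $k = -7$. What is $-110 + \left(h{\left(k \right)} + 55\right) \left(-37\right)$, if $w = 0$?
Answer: $-1257$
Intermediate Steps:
$h{\left(R \right)} = -24$ ($h{\left(R \right)} = \left(0 - 4\right) \left(2 + 4\right) = \left(-4\right) 6 = -24$)
$-110 + \left(h{\left(k \right)} + 55\right) \left(-37\right) = -110 + \left(-24 + 55\right) \left(-37\right) = -110 + 31 \left(-37\right) = -110 - 1147 = -1257$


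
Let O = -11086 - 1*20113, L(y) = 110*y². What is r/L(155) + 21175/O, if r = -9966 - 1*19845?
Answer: -8127186377/11778736750 ≈ -0.68999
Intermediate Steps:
r = -29811 (r = -9966 - 19845 = -29811)
O = -31199 (O = -11086 - 20113 = -31199)
r/L(155) + 21175/O = -29811/(110*155²) + 21175/(-31199) = -29811/(110*24025) + 21175*(-1/31199) = -29811/2642750 - 3025/4457 = -8127186377/11778736750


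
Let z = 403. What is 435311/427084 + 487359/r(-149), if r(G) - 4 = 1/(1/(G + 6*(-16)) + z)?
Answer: 2283442867954755/18752831356 ≈ 1.2177e+5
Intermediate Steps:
r(G) = 4 + 1/(403 + 1/(-96 + G)) (r(G) = 4 + 1/(1/(G + 6*(-16)) + 403) = 4 + 1/(1/(G - 96) + 403) = 4 + 1/(1/(-96 + G) + 403) = 4 + 1/(403 + 1/(-96 + G)))
435311/427084 + 487359/r(-149) = 435311/427084 + 487359/(((-154844 + 1613*(-149))/(-38687 + 403*(-149)))) = 435311*(1/427084) + 487359/(((-154844 - 240337)/(-38687 - 60047))) = 435311/427084 + 487359/((-395181/(-98734))) = 435311/427084 + 487359/((-1/98734*(-395181))) = 435311/427084 + 487359/(395181/98734) = 435311/427084 + 487359*(98734/395181) = 435311/427084 + 5346544834/43909 = 2283442867954755/18752831356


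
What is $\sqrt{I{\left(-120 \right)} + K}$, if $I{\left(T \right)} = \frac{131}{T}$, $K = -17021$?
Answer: $\frac{i \sqrt{61279530}}{60} \approx 130.47 i$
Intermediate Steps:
$\sqrt{I{\left(-120 \right)} + K} = \sqrt{\frac{131}{-120} - 17021} = \sqrt{131 \left(- \frac{1}{120}\right) - 17021} = \sqrt{- \frac{131}{120} - 17021} = \sqrt{- \frac{2042651}{120}} = \frac{i \sqrt{61279530}}{60}$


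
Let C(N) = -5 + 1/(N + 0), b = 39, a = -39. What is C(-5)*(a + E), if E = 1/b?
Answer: 608/3 ≈ 202.67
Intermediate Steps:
C(N) = -5 + 1/N
E = 1/39 ≈ 0.025641
C(-5)*(a + E) = (-5 + 1/(-5))*(-39 + 1/39) = (-5 - ⅕)*(-1520/39) = -26/5*(-1520/39) = 608/3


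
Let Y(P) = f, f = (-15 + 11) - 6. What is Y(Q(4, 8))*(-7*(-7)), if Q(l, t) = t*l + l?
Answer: -490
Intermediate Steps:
Q(l, t) = l + l*t (Q(l, t) = l*t + l = l + l*t)
f = -10 (f = -4 - 6 = -10)
Y(P) = -10
Y(Q(4, 8))*(-7*(-7)) = -(-70)*(-7) = -10*49 = -490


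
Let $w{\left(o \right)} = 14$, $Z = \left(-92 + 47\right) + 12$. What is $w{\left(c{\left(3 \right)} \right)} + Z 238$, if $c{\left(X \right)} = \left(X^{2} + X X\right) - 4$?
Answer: $-7840$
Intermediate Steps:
$Z = -33$ ($Z = -45 + 12 = -33$)
$c{\left(X \right)} = -4 + 2 X^{2}$ ($c{\left(X \right)} = \left(X^{2} + X^{2}\right) - 4 = 2 X^{2} - 4 = -4 + 2 X^{2}$)
$w{\left(c{\left(3 \right)} \right)} + Z 238 = 14 - 7854 = -7840$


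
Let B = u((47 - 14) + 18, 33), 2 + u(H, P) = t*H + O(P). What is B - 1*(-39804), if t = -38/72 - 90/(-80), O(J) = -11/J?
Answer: 318657/8 ≈ 39832.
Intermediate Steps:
t = 43/72 (t = -38*1/72 - 90*(-1/80) = -19/36 + 9/8 = 43/72 ≈ 0.59722)
u(H, P) = -2 - 11/P + 43*H/72 (u(H, P) = -2 + (43*H/72 - 11/P) = -2 + (-11/P + 43*H/72) = -2 - 11/P + 43*H/72)
B = 225/8 (B = -2 - 11/33 + 43*((47 - 14) + 18)/72 = -2 - 11*1/33 + 43*(33 + 18)/72 = -2 - ⅓ + (43/72)*51 = -2 - ⅓ + 731/24 = 225/8 ≈ 28.125)
B - 1*(-39804) = 225/8 - 1*(-39804) = 225/8 + 39804 = 318657/8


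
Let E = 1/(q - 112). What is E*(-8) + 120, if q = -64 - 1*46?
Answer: 13324/111 ≈ 120.04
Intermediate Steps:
q = -110 (q = -64 - 46 = -110)
E = -1/222 (E = 1/(-110 - 112) = 1/(-222) = -1/222 ≈ -0.0045045)
E*(-8) + 120 = -1/222*(-8) + 120 = 4/111 + 120 = 13324/111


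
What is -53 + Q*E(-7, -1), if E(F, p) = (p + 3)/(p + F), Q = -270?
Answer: 29/2 ≈ 14.500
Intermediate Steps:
E(F, p) = (3 + p)/(F + p)
-53 + Q*E(-7, -1) = -53 - 270*(3 - 1)/(-7 - 1) = -53 - 270*2/(-8) = -53 - (-135)*2/4 = -53 - 270*(-¼) = -53 + 135/2 = 29/2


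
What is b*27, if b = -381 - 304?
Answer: -18495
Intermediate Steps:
b = -685
b*27 = -685*27 = -18495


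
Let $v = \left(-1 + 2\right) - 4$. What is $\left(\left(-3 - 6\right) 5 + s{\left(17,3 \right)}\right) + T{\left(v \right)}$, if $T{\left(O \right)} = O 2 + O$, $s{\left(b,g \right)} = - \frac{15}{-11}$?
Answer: $- \frac{579}{11} \approx -52.636$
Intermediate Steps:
$v = -3$ ($v = 1 - 4 = -3$)
$s{\left(b,g \right)} = \frac{15}{11}$ ($s{\left(b,g \right)} = \left(-15\right) \left(- \frac{1}{11}\right) = \frac{15}{11}$)
$T{\left(O \right)} = 3 O$ ($T{\left(O \right)} = 2 O + O = 3 O$)
$\left(\left(-3 - 6\right) 5 + s{\left(17,3 \right)}\right) + T{\left(v \right)} = \left(\left(-3 - 6\right) 5 + \frac{15}{11}\right) + 3 \left(-3\right) = \left(\left(-9\right) 5 + \frac{15}{11}\right) - 9 = \left(-45 + \frac{15}{11}\right) - 9 = - \frac{480}{11} - 9 = - \frac{579}{11}$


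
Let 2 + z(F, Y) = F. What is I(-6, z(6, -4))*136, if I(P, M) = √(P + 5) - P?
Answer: 816 + 136*I ≈ 816.0 + 136.0*I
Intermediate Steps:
z(F, Y) = -2 + F
I(P, M) = √(5 + P) - P
I(-6, z(6, -4))*136 = (√(5 - 6) - 1*(-6))*136 = (√(-1) + 6)*136 = (I + 6)*136 = (6 + I)*136 = 816 + 136*I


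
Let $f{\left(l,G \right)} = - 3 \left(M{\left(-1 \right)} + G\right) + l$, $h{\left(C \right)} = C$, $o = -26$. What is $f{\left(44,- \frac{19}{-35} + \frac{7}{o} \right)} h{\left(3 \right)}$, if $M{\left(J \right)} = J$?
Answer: $\frac{126069}{910} \approx 138.54$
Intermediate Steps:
$f{\left(l,G \right)} = 3 + l - 3 G$ ($f{\left(l,G \right)} = - 3 \left(-1 + G\right) + l = \left(3 - 3 G\right) + l = 3 + l - 3 G$)
$f{\left(44,- \frac{19}{-35} + \frac{7}{o} \right)} h{\left(3 \right)} = \left(3 + 44 - 3 \left(- \frac{19}{-35} + \frac{7}{-26}\right)\right) 3 = \left(3 + 44 - 3 \left(\left(-19\right) \left(- \frac{1}{35}\right) + 7 \left(- \frac{1}{26}\right)\right)\right) 3 = \left(3 + 44 - 3 \left(\frac{19}{35} - \frac{7}{26}\right)\right) 3 = \left(3 + 44 - \frac{747}{910}\right) 3 = \frac{42023}{910} \cdot 3 = \frac{126069}{910}$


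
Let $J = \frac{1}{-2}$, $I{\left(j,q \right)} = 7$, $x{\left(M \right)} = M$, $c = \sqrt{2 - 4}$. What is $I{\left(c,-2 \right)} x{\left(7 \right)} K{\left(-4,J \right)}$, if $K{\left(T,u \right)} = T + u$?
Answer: $- \frac{441}{2} \approx -220.5$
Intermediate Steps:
$c = i \sqrt{2}$ ($c = \sqrt{-2} = i \sqrt{2} \approx 1.4142 i$)
$J = - \frac{1}{2} \approx -0.5$
$I{\left(c,-2 \right)} x{\left(7 \right)} K{\left(-4,J \right)} = 7 \cdot 7 \left(-4 - \frac{1}{2}\right) = 49 \left(- \frac{9}{2}\right) = - \frac{441}{2}$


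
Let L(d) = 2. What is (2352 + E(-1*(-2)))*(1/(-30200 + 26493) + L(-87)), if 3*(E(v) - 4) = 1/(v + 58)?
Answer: 1047904151/222420 ≈ 4711.4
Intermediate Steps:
E(v) = 4 + 1/(3*(58 + v)) (E(v) = 4 + 1/(3*(v + 58)) = 4 + 1/(3*(58 + v)))
(2352 + E(-1*(-2)))*(1/(-30200 + 26493) + L(-87)) = (2352 + (697 + 12*(-1*(-2)))/(3*(58 - 1*(-2))))*(1/(-30200 + 26493) + 2) = (2352 + (697 + 12*2)/(3*(58 + 2)))*(1/(-3707) + 2) = (2352 + (⅓)*(697 + 24)/60)*(-1/3707 + 2) = (2352 + (⅓)*(1/60)*721)*(7413/3707) = (2352 + 721/180)*(7413/3707) = (424081/180)*(7413/3707) = 1047904151/222420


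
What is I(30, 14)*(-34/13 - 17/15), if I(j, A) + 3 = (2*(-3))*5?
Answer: 8041/65 ≈ 123.71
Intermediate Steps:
I(j, A) = -33 (I(j, A) = -3 + (2*(-3))*5 = -3 - 6*5 = -3 - 30 = -33)
I(30, 14)*(-34/13 - 17/15) = -33*(-34/13 - 17/15) = -33*(-731/195) = 8041/65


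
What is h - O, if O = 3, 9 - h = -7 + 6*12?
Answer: -59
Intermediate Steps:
h = -56 (h = 9 - (-7 + 6*12) = 9 - (-7 + 72) = 9 - 1*65 = 9 - 65 = -56)
h - O = -56 - 1*3 = -56 - 3 = -59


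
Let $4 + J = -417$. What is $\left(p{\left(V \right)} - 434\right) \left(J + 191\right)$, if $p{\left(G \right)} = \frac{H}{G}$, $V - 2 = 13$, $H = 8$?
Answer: $\frac{299092}{3} \approx 99697.0$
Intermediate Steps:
$J = -421$ ($J = -4 - 417 = -421$)
$V = 15$ ($V = 2 + 13 = 15$)
$p{\left(G \right)} = \frac{8}{G}$
$\left(p{\left(V \right)} - 434\right) \left(J + 191\right) = \left(\frac{8}{15} - 434\right) \left(-421 + 191\right) = \left(8 \cdot \frac{1}{15} - 434\right) \left(-230\right) = \left(\frac{8}{15} - 434\right) \left(-230\right) = \left(- \frac{6502}{15}\right) \left(-230\right) = \frac{299092}{3}$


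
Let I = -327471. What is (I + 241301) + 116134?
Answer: 29964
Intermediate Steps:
(I + 241301) + 116134 = (-327471 + 241301) + 116134 = -86170 + 116134 = 29964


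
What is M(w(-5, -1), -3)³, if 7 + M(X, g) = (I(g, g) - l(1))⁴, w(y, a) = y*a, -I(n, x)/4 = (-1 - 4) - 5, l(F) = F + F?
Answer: 9065646605166601689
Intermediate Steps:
l(F) = 2*F
I(n, x) = 40 (I(n, x) = -4*((-1 - 4) - 5) = -4*(-5 - 5) = -4*(-10) = 40)
w(y, a) = a*y
M(X, g) = 2085129 (M(X, g) = -7 + (40 - 2)⁴ = -7 + 38⁴ = -7 + 2085136 = 2085129)
M(w(-5, -1), -3)³ = 2085129³ = 9065646605166601689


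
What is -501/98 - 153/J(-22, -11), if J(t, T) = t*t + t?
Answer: -2934/539 ≈ -5.4434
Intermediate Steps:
J(t, T) = t + t² (J(t, T) = t² + t = t + t²)
-501/98 - 153/J(-22, -11) = -501/98 - 153*(-1/(22*(1 - 22))) = -501*1/98 - 153/((-22*(-21))) = -501/98 - 153/462 = -501/98 - 153*1/462 = -501/98 - 51/154 = -2934/539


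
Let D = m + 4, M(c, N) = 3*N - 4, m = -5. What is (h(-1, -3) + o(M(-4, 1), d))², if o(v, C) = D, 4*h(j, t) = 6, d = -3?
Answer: ¼ ≈ 0.25000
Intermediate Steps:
h(j, t) = 3/2 (h(j, t) = (¼)*6 = 3/2)
M(c, N) = -4 + 3*N
D = -1 (D = -5 + 4 = -1)
o(v, C) = -1
(h(-1, -3) + o(M(-4, 1), d))² = (3/2 - 1)² = (½)² = ¼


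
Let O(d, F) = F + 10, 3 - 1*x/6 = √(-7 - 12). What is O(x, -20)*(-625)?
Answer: 6250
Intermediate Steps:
x = 18 - 6*I*√19 (x = 18 - 6*√(-7 - 12) = 18 - 6*I*√19 ≈ 18.0 - 26.153*I)
O(d, F) = 10 + F
O(x, -20)*(-625) = (10 - 20)*(-625) = -10*(-625) = 6250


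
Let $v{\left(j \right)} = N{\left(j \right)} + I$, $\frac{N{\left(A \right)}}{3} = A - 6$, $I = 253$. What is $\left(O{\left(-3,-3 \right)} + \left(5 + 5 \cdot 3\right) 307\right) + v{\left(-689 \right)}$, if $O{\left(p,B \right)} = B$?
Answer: $4305$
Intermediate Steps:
$N{\left(A \right)} = -18 + 3 A$ ($N{\left(A \right)} = 3 \left(A - 6\right) = 3 \left(-6 + A\right) = -18 + 3 A$)
$v{\left(j \right)} = 235 + 3 j$ ($v{\left(j \right)} = \left(-18 + 3 j\right) + 253 = 235 + 3 j$)
$\left(O{\left(-3,-3 \right)} + \left(5 + 5 \cdot 3\right) 307\right) + v{\left(-689 \right)} = \left(-3 + \left(5 + 5 \cdot 3\right) 307\right) + \left(235 + 3 \left(-689\right)\right) = \left(-3 + \left(5 + 15\right) 307\right) + \left(235 - 2067\right) = \left(-3 + 20 \cdot 307\right) - 1832 = \left(-3 + 6140\right) - 1832 = 6137 - 1832 = 4305$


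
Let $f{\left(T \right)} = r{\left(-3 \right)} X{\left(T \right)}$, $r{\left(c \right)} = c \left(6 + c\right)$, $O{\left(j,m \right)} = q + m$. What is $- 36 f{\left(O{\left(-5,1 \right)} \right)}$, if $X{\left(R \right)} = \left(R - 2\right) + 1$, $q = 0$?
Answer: $0$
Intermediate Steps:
$O{\left(j,m \right)} = m$ ($O{\left(j,m \right)} = 0 + m = m$)
$X{\left(R \right)} = -1 + R$ ($X{\left(R \right)} = \left(-2 + R\right) + 1 = -1 + R$)
$f{\left(T \right)} = 9 - 9 T$ ($f{\left(T \right)} = - 3 \left(6 - 3\right) \left(-1 + T\right) = \left(-3\right) 3 \left(-1 + T\right) = - 9 \left(-1 + T\right) = 9 - 9 T$)
$- 36 f{\left(O{\left(-5,1 \right)} \right)} = - 36 \left(9 - 9\right) = \left(-36\right) 0 = 0$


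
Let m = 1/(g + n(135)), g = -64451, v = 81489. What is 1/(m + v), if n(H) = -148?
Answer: 64599/5264107910 ≈ 1.2272e-5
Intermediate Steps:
m = -1/64599 (m = 1/(-64451 - 148) = 1/(-64599) = -1/64599 ≈ -1.5480e-5)
1/(m + v) = 1/(-1/64599 + 81489) = 1/(5264107910/64599) = 64599/5264107910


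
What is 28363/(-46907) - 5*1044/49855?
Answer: -331778381/467709697 ≈ -0.70937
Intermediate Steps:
28363/(-46907) - 5*1044/49855 = 28363*(-1/46907) - 5220*1/49855 = -28363/46907 - 1044/9971 = -331778381/467709697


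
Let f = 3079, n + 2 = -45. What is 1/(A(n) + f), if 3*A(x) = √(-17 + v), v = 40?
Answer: 27711/85322146 - 3*√23/85322146 ≈ 0.00032461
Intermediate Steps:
n = -47 (n = -2 - 45 = -47)
A(x) = √23/3 (A(x) = √(-17 + 40)/3 = √23/3)
1/(A(n) + f) = 1/(√23/3 + 3079) = 1/(3079 + √23/3)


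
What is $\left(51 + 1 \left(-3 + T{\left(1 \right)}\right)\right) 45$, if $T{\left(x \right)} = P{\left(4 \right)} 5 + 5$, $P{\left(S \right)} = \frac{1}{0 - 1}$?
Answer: $2160$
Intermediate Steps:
$P{\left(S \right)} = -1$ ($P{\left(S \right)} = \frac{1}{-1} = -1$)
$T{\left(x \right)} = 0$ ($T{\left(x \right)} = \left(-1\right) 5 + 5 = -5 + 5 = 0$)
$\left(51 + 1 \left(-3 + T{\left(1 \right)}\right)\right) 45 = \left(51 + 1 \left(-3 + 0\right)\right) 45 = \left(51 + 1 \left(-3\right)\right) 45 = \left(51 - 3\right) 45 = 48 \cdot 45 = 2160$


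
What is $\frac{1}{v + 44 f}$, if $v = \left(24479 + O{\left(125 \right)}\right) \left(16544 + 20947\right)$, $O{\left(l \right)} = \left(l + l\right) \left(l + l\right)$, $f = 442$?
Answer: $\frac{1}{3260949137} \approx 3.0666 \cdot 10^{-10}$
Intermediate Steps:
$O{\left(l \right)} = 4 l^{2}$ ($O{\left(l \right)} = 2 l 2 l = 4 l^{2}$)
$v = 3260929689$ ($v = \left(24479 + 4 \cdot 125^{2}\right) \left(16544 + 20947\right) = \left(24479 + 4 \cdot 15625\right) 37491 = \left(24479 + 62500\right) 37491 = 86979 \cdot 37491 = 3260929689$)
$\frac{1}{v + 44 f} = \frac{1}{3260929689 + 44 \cdot 442} = \frac{1}{3260929689 + 19448} = \frac{1}{3260949137}$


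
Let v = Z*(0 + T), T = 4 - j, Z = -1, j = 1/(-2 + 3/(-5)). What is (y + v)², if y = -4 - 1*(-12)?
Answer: 2209/169 ≈ 13.071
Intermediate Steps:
j = -5/13 (j = 1/(-2 + 3*(-⅕)) = 1/(-2 - ⅗) = 1/(-13/5) = -5/13 ≈ -0.38462)
T = 57/13 (T = 4 - 1*(-5/13) = 4 + 5/13 = 57/13 ≈ 4.3846)
y = 8 (y = -4 + 12 = 8)
v = -57/13 (v = -(0 + 57/13) = -1*57/13 = -57/13 ≈ -4.3846)
(y + v)² = (8 - 57/13)² = (47/13)² = 2209/169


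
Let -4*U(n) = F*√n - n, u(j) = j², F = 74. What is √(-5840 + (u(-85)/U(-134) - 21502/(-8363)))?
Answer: √16726*√((1695839678 + 903140733*I*√134)/(-67 - 37*I*√134))/8363 ≈ 0.21542 + 76.437*I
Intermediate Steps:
U(n) = -37*√n/2 + n/4 (U(n) = -(74*√n - n)/4 = -(-n + 74*√n)/4 = -37*√n/2 + n/4)
√(-5840 + (u(-85)/U(-134) - 21502/(-8363))) = √(-5840 + ((-85)²/(-37*I*√134/2 + (¼)*(-134)) - 21502/(-8363))) = √(-5840 + (7225/(-37*I*√134/2 - 67/2) - 21502*(-1/8363))) = √(-5840 + (7225/(-37*I*√134/2 - 67/2) + 21502/8363)) = √(-5840 + (7225/(-67/2 - 37*I*√134/2) + 21502/8363)) = √(-5840 + (21502/8363 + 7225/(-67/2 - 37*I*√134/2))) = √(-48818418/8363 + 7225/(-67/2 - 37*I*√134/2))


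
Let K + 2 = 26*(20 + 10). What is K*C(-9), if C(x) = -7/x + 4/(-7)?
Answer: 10114/63 ≈ 160.54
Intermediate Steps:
C(x) = -4/7 - 7/x (C(x) = -7/x + 4*(-⅐) = -7/x - 4/7 = -4/7 - 7/x)
K = 778 (K = -2 + 26*(20 + 10) = -2 + 26*30 = -2 + 780 = 778)
K*C(-9) = 778*(-4/7 - 7/(-9)) = 778*(-4/7 - 7*(-⅑)) = 778*(-4/7 + 7/9) = 778*(13/63) = 10114/63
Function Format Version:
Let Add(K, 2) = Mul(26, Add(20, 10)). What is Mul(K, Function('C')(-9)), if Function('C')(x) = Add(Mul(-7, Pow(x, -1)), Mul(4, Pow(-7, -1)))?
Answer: Rational(10114, 63) ≈ 160.54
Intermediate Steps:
Function('C')(x) = Add(Rational(-4, 7), Mul(-7, Pow(x, -1))) (Function('C')(x) = Add(Mul(-7, Pow(x, -1)), Mul(4, Rational(-1, 7))) = Add(Mul(-7, Pow(x, -1)), Rational(-4, 7)) = Add(Rational(-4, 7), Mul(-7, Pow(x, -1))))
K = 778 (K = Add(-2, Mul(26, Add(20, 10))) = Add(-2, Mul(26, 30)) = Add(-2, 780) = 778)
Mul(K, Function('C')(-9)) = Mul(778, Add(Rational(-4, 7), Mul(-7, Pow(-9, -1)))) = Mul(778, Add(Rational(-4, 7), Mul(-7, Rational(-1, 9)))) = Mul(778, Add(Rational(-4, 7), Rational(7, 9))) = Mul(778, Rational(13, 63)) = Rational(10114, 63)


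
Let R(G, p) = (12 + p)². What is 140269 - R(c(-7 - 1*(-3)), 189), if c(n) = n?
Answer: 99868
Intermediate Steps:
140269 - R(c(-7 - 1*(-3)), 189) = 140269 - (12 + 189)² = 140269 - 1*201² = 140269 - 1*40401 = 140269 - 40401 = 99868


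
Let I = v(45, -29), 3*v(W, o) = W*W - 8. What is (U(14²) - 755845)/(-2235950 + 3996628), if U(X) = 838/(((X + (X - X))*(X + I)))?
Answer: -192959668793/449483486620 ≈ -0.42929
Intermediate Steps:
v(W, o) = -8/3 + W²/3 (v(W, o) = (W*W - 8)/3 = (W² - 8)/3 = (-8 + W²)/3 = -8/3 + W²/3)
I = 2017/3 (I = -8/3 + (⅓)*45² = -8/3 + (⅓)*2025 = -8/3 + 675 = 2017/3 ≈ 672.33)
U(X) = 838/(X*(2017/3 + X)) (U(X) = 838/(((X + (X - X))*(X + 2017/3))) = 838/(((X + 0)*(2017/3 + X))) = 838/((X*(2017/3 + X))) = 838*(1/(X*(2017/3 + X))) = 838/(X*(2017/3 + X)))
(U(14²) - 755845)/(-2235950 + 3996628) = (2514/((14²)*(2017 + 3*14²)) - 755845)/(-2235950 + 3996628) = (2514/(196*(2017 + 3*196)) - 755845)/1760678 = (2514*(1/196)/(2017 + 588) - 755845)*(1/1760678) = (2514*(1/196)/2605 - 755845)*(1/1760678) = (2514*(1/196)*(1/2605) - 755845)*(1/1760678) = (1257/255290 - 755845)*(1/1760678) = -192959668793/255290*1/1760678 = -192959668793/449483486620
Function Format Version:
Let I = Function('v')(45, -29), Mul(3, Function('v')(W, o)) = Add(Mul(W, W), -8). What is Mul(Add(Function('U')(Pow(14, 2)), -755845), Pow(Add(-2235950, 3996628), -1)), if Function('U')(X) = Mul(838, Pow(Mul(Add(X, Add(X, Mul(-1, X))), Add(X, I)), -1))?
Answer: Rational(-192959668793, 449483486620) ≈ -0.42929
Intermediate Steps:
Function('v')(W, o) = Add(Rational(-8, 3), Mul(Rational(1, 3), Pow(W, 2))) (Function('v')(W, o) = Mul(Rational(1, 3), Add(Mul(W, W), -8)) = Mul(Rational(1, 3), Add(Pow(W, 2), -8)) = Mul(Rational(1, 3), Add(-8, Pow(W, 2))) = Add(Rational(-8, 3), Mul(Rational(1, 3), Pow(W, 2))))
I = Rational(2017, 3) (I = Add(Rational(-8, 3), Mul(Rational(1, 3), Pow(45, 2))) = Add(Rational(-8, 3), Mul(Rational(1, 3), 2025)) = Add(Rational(-8, 3), 675) = Rational(2017, 3) ≈ 672.33)
Function('U')(X) = Mul(838, Pow(X, -1), Pow(Add(Rational(2017, 3), X), -1)) (Function('U')(X) = Mul(838, Pow(Mul(Add(X, Add(X, Mul(-1, X))), Add(X, Rational(2017, 3))), -1)) = Mul(838, Pow(Mul(Add(X, 0), Add(Rational(2017, 3), X)), -1)) = Mul(838, Pow(Mul(X, Add(Rational(2017, 3), X)), -1)) = Mul(838, Mul(Pow(X, -1), Pow(Add(Rational(2017, 3), X), -1))) = Mul(838, Pow(X, -1), Pow(Add(Rational(2017, 3), X), -1)))
Mul(Add(Function('U')(Pow(14, 2)), -755845), Pow(Add(-2235950, 3996628), -1)) = Mul(Add(Mul(2514, Pow(Pow(14, 2), -1), Pow(Add(2017, Mul(3, Pow(14, 2))), -1)), -755845), Pow(Add(-2235950, 3996628), -1)) = Mul(Add(Mul(2514, Pow(196, -1), Pow(Add(2017, Mul(3, 196)), -1)), -755845), Pow(1760678, -1)) = Mul(Add(Mul(2514, Rational(1, 196), Pow(Add(2017, 588), -1)), -755845), Rational(1, 1760678)) = Mul(Add(Mul(2514, Rational(1, 196), Pow(2605, -1)), -755845), Rational(1, 1760678)) = Mul(Add(Mul(2514, Rational(1, 196), Rational(1, 2605)), -755845), Rational(1, 1760678)) = Mul(Add(Rational(1257, 255290), -755845), Rational(1, 1760678)) = Mul(Rational(-192959668793, 255290), Rational(1, 1760678)) = Rational(-192959668793, 449483486620)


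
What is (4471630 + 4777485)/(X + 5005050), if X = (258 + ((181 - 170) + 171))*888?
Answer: 1849823/1079154 ≈ 1.7141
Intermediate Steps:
X = 390720 (X = (258 + (11 + 171))*888 = (258 + 182)*888 = 440*888 = 390720)
(4471630 + 4777485)/(X + 5005050) = (4471630 + 4777485)/(390720 + 5005050) = 9249115/5395770 = 9249115*(1/5395770) = 1849823/1079154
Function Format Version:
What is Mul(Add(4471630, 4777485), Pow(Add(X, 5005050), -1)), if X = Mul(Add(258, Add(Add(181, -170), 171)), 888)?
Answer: Rational(1849823, 1079154) ≈ 1.7141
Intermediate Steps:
X = 390720 (X = Mul(Add(258, Add(11, 171)), 888) = Mul(Add(258, 182), 888) = Mul(440, 888) = 390720)
Mul(Add(4471630, 4777485), Pow(Add(X, 5005050), -1)) = Mul(Add(4471630, 4777485), Pow(Add(390720, 5005050), -1)) = Mul(9249115, Pow(5395770, -1)) = Mul(9249115, Rational(1, 5395770)) = Rational(1849823, 1079154)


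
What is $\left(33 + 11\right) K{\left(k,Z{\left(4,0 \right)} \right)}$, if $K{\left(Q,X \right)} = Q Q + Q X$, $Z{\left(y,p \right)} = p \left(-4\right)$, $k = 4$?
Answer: $704$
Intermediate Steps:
$Z{\left(y,p \right)} = - 4 p$
$K{\left(Q,X \right)} = Q^{2} + Q X$
$\left(33 + 11\right) K{\left(k,Z{\left(4,0 \right)} \right)} = \left(33 + 11\right) 4 \left(4 - 0\right) = 44 \cdot 4 \left(4 + 0\right) = 44 \cdot 4 \cdot 4 = 44 \cdot 16 = 704$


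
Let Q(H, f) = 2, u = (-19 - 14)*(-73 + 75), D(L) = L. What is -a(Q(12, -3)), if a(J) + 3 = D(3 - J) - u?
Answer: -64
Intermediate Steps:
u = -66 (u = -33*2 = -66)
a(J) = 66 - J (a(J) = -3 + ((3 - J) - 1*(-66)) = -3 + ((3 - J) + 66) = -3 + (69 - J) = 66 - J)
-a(Q(12, -3)) = -(66 - 1*2) = -(66 - 2) = -1*64 = -64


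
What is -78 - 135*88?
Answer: -11958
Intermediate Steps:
-78 - 135*88 = -78 - 11880 = -11958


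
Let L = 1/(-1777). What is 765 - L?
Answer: 1359406/1777 ≈ 765.00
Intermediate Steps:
L = -1/1777 ≈ -0.00056275
765 - L = 765 - 1*(-1/1777) = 765 + 1/1777 = 1359406/1777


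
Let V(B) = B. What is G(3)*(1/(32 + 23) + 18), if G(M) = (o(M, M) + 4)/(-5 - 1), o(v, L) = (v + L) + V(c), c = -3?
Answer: -6937/330 ≈ -21.021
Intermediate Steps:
o(v, L) = -3 + L + v (o(v, L) = (v + L) - 3 = (L + v) - 3 = -3 + L + v)
G(M) = -⅙ - M/3 (G(M) = ((-3 + M + M) + 4)/(-5 - 1) = ((-3 + 2*M) + 4)/(-6) = (1 + 2*M)*(-⅙) = -⅙ - M/3)
G(3)*(1/(32 + 23) + 18) = (-⅙ - ⅓*3)*(1/(32 + 23) + 18) = (-⅙ - 1)*(1/55 + 18) = -7*(1/55 + 18)/6 = -7/6*991/55 = -6937/330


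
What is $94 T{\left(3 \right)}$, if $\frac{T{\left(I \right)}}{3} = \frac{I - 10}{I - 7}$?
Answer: $\frac{987}{2} \approx 493.5$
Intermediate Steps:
$T{\left(I \right)} = \frac{3 \left(-10 + I\right)}{-7 + I}$ ($T{\left(I \right)} = 3 \frac{I - 10}{I - 7} = 3 \frac{I - 10}{-7 + I} = 3 \frac{-10 + I}{-7 + I} = \frac{3 \left(-10 + I\right)}{-7 + I}$)
$94 T{\left(3 \right)} = 94 \frac{3 \left(-10 + 3\right)}{-7 + 3} = 94 \cdot 3 \frac{1}{-4} \left(-7\right) = 94 \cdot 3 \left(- \frac{1}{4}\right) \left(-7\right) = 94 \cdot \frac{21}{4} = \frac{987}{2}$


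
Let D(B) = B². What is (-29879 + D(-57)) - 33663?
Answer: -60293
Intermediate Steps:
(-29879 + D(-57)) - 33663 = (-29879 + (-57)²) - 33663 = (-29879 + 3249) - 33663 = -26630 - 33663 = -60293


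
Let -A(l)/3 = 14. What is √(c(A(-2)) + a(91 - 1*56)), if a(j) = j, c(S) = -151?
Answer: 2*I*√29 ≈ 10.77*I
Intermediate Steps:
A(l) = -42 (A(l) = -3*14 = -42)
√(c(A(-2)) + a(91 - 1*56)) = √(-151 + (91 - 1*56)) = √(-151 + (91 - 56)) = √(-151 + 35) = √(-116) = 2*I*√29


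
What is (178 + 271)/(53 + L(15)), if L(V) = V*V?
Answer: 449/278 ≈ 1.6151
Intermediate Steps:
L(V) = V²
(178 + 271)/(53 + L(15)) = (178 + 271)/(53 + 15²) = 449/(53 + 225) = 449/278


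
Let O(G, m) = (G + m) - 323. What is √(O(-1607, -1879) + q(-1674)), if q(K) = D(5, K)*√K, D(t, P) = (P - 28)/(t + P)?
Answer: √(-10610201849 + 8521914*I*√186)/1669 ≈ 0.33802 + 61.718*I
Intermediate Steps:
D(t, P) = (-28 + P)/(P + t)
O(G, m) = -323 + G + m
q(K) = √K*(-28 + K)/(5 + K) (q(K) = ((-28 + K)/(K + 5))*√K = ((-28 + K)/(5 + K))*√K = √K*(-28 + K)/(5 + K))
√(O(-1607, -1879) + q(-1674)) = √((-323 - 1607 - 1879) + √(-1674)*(-28 - 1674)/(5 - 1674)) = √(-3809 + (3*I*√186)*(-1702)/(-1669)) = √(-3809 + (3*I*√186)*(-1/1669)*(-1702)) = √(-3809 + 5106*I*√186/1669)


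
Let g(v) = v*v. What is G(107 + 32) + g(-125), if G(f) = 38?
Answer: 15663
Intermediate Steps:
g(v) = v²
G(107 + 32) + g(-125) = 38 + (-125)² = 38 + 15625 = 15663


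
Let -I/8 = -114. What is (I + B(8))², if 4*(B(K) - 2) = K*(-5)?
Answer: 817216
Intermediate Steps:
I = 912 (I = -8*(-114) = 912)
B(K) = 2 - 5*K/4 (B(K) = 2 + (K*(-5))/4 = 2 + (-5*K)/4 = 2 - 5*K/4)
(I + B(8))² = (912 + (2 - 5/4*8))² = (912 + (2 - 10))² = (912 - 8)² = 904² = 817216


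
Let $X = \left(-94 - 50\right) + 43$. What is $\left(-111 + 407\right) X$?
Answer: $-29896$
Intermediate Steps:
$X = -101$ ($X = -144 + 43 = -101$)
$\left(-111 + 407\right) X = \left(-111 + 407\right) \left(-101\right) = 296 \left(-101\right) = -29896$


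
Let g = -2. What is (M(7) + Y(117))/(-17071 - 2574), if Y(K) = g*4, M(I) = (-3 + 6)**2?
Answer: -1/19645 ≈ -5.0904e-5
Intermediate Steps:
M(I) = 9 (M(I) = 3**2 = 9)
Y(K) = -8 (Y(K) = -2*4 = -8)
(M(7) + Y(117))/(-17071 - 2574) = (9 - 8)/(-17071 - 2574) = 1/(-19645) = 1*(-1/19645) = -1/19645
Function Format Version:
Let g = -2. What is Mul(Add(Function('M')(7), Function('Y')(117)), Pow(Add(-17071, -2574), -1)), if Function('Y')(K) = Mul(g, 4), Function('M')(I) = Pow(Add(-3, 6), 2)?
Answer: Rational(-1, 19645) ≈ -5.0904e-5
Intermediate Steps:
Function('M')(I) = 9 (Function('M')(I) = Pow(3, 2) = 9)
Function('Y')(K) = -8 (Function('Y')(K) = Mul(-2, 4) = -8)
Mul(Add(Function('M')(7), Function('Y')(117)), Pow(Add(-17071, -2574), -1)) = Mul(Add(9, -8), Pow(Add(-17071, -2574), -1)) = Mul(1, Pow(-19645, -1)) = Mul(1, Rational(-1, 19645)) = Rational(-1, 19645)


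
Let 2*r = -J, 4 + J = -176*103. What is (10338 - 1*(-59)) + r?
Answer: 19463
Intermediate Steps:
J = -18132 (J = -4 - 176*103 = -4 - 1*18128 = -4 - 18128 = -18132)
r = 9066 (r = (-1*(-18132))/2 = (½)*18132 = 9066)
(10338 - 1*(-59)) + r = (10338 - 1*(-59)) + 9066 = (10338 + 59) + 9066 = 10397 + 9066 = 19463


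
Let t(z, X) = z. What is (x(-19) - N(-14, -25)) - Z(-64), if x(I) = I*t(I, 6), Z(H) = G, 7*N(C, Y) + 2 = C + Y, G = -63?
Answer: 3009/7 ≈ 429.86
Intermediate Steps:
N(C, Y) = -2/7 + C/7 + Y/7 (N(C, Y) = -2/7 + (C + Y)/7 = -2/7 + (C/7 + Y/7) = -2/7 + C/7 + Y/7)
Z(H) = -63
x(I) = I² (x(I) = I*I = I²)
(x(-19) - N(-14, -25)) - Z(-64) = ((-19)² - (-2/7 + (⅐)*(-14) + (⅐)*(-25))) - 1*(-63) = (361 - (-2/7 - 2 - 25/7)) + 63 = (361 - 1*(-41/7)) + 63 = (361 + 41/7) + 63 = 2568/7 + 63 = 3009/7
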